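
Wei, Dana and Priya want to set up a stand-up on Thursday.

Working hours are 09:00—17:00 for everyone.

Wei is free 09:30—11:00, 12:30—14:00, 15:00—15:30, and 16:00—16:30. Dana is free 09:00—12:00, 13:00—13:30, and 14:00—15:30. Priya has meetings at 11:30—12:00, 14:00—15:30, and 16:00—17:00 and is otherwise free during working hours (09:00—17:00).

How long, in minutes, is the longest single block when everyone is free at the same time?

90 minutes

Priya free within 09:00–17:00: 09:00–11:30, 12:00–14:00, 15:30–16:00.
Wei ∩ Dana: 09:30–11:00, 13:00–13:30, 15:00–15:30.
Wei ∩ Dana ∩ Priya: 09:30–11:00, 13:00–13:30.
Common window lengths: 90, 30 min; longest is 90.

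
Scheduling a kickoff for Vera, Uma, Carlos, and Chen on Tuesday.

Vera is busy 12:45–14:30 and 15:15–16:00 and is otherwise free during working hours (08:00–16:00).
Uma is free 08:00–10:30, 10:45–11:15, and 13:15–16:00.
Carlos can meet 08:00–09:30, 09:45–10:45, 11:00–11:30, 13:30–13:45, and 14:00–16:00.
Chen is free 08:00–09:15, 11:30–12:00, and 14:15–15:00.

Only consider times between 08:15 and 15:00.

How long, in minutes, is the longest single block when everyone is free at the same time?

60 minutes

Vera free within 08:00–16:00: 08:00–12:45, 14:30–15:15.
Vera ∩ Uma: 08:00–10:30, 10:45–11:15, 14:30–15:15.
Vera ∩ Uma ∩ Carlos: 08:00–09:30, 09:45–10:30, 11:00–11:15, 14:30–15:15.
Vera ∩ Uma ∩ Carlos ∩ Chen: 08:00–09:15, 14:30–15:00.
Restricted to 08:15–15:00: 08:15–09:15, 14:30–15:00.
Common window lengths: 60, 30 min; longest is 60.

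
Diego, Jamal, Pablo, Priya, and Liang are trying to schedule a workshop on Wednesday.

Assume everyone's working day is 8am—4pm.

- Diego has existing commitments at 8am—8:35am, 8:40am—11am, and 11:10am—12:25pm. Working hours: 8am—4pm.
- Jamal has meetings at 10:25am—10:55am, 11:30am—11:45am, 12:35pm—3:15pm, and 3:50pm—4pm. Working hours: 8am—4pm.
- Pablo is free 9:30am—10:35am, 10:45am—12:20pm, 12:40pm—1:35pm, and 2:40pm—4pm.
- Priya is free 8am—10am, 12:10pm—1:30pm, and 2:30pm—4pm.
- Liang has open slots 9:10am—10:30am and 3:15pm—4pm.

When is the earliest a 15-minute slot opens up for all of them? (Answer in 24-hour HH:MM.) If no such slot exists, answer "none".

Diego free within 08:00–16:00: 08:35–08:40, 11:00–11:10, 12:25–16:00.
Jamal free within 08:00–16:00: 08:00–10:25, 10:55–11:30, 11:45–12:35, 15:15–15:50.
Diego ∩ Jamal: 08:35–08:40, 11:00–11:10, 12:25–12:35, 15:15–15:50.
Diego ∩ Jamal ∩ Pablo: 11:00–11:10, 15:15–15:50.
Diego ∩ Jamal ∩ Pablo ∩ Priya: 15:15–15:50.
Diego ∩ Jamal ∩ Pablo ∩ Priya ∩ Liang: 15:15–15:50.
Windows ≥ 15 min: 15:15–15:50.
Earliest such window starts at 15:15.

15:15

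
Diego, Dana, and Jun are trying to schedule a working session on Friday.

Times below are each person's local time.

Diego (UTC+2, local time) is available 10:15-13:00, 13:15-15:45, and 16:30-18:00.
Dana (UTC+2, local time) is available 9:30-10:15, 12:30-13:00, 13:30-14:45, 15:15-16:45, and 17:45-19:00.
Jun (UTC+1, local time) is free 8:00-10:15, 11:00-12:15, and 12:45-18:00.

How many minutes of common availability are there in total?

Diego → UTC: 08:15–11:00, 11:15–13:45, 14:30–16:00.
Dana → UTC: 07:30–08:15, 10:30–11:00, 11:30–12:45, 13:15–14:45, 15:45–17:00.
Jun → UTC: 07:00–09:15, 10:00–11:15, 11:45–17:00.
Diego ∩ Dana: 10:30–11:00, 11:30–12:45, 13:15–13:45, 14:30–14:45, 15:45–16:00.
Diego ∩ Dana ∩ Jun: 10:30–11:00, 11:45–12:45, 13:15–13:45, 14:30–14:45, 15:45–16:00.
Total common minutes: 30 + 60 + 30 + 15 + 15 = 150.

150 minutes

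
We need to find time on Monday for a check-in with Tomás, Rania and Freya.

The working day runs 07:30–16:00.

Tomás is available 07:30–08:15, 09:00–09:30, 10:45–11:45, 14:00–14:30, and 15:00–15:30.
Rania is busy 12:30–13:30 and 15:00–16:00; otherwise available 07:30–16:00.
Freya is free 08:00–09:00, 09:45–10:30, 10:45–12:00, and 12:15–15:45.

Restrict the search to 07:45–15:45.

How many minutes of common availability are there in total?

Rania free within 07:30–16:00: 07:30–12:30, 13:30–15:00.
Tomás ∩ Rania: 07:30–08:15, 09:00–09:30, 10:45–11:45, 14:00–14:30.
Tomás ∩ Rania ∩ Freya: 08:00–08:15, 10:45–11:45, 14:00–14:30.
Restricted to 07:45–15:45: 08:00–08:15, 10:45–11:45, 14:00–14:30.
Total common minutes: 15 + 60 + 30 = 105.

105 minutes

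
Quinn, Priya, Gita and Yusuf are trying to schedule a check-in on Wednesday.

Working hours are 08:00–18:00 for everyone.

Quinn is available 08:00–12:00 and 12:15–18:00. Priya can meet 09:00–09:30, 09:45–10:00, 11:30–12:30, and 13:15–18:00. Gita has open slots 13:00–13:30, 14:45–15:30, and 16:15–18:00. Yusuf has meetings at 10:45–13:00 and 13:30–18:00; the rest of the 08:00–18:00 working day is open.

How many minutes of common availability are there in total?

15 minutes

Yusuf free within 08:00–18:00: 08:00–10:45, 13:00–13:30.
Quinn ∩ Priya: 09:00–09:30, 09:45–10:00, 11:30–12:00, 12:15–12:30, 13:15–18:00.
Quinn ∩ Priya ∩ Gita: 13:15–13:30, 14:45–15:30, 16:15–18:00.
Quinn ∩ Priya ∩ Gita ∩ Yusuf: 13:15–13:30.
Total common minutes: 15.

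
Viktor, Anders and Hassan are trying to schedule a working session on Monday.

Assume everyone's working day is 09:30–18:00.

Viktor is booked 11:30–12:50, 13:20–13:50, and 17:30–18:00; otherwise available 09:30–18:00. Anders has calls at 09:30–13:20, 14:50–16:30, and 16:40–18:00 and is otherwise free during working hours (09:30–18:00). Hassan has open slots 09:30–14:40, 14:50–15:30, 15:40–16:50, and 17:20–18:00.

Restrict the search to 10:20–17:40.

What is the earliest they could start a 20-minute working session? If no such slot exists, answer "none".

13:50

Viktor free within 09:30–18:00: 09:30–11:30, 12:50–13:20, 13:50–17:30.
Anders free within 09:30–18:00: 13:20–14:50, 16:30–16:40.
Viktor ∩ Anders: 13:50–14:50, 16:30–16:40.
Viktor ∩ Anders ∩ Hassan: 13:50–14:40, 16:30–16:40.
Restricted to 10:20–17:40: 13:50–14:40, 16:30–16:40.
Windows ≥ 20 min: 13:50–14:40.
Earliest such window starts at 13:50.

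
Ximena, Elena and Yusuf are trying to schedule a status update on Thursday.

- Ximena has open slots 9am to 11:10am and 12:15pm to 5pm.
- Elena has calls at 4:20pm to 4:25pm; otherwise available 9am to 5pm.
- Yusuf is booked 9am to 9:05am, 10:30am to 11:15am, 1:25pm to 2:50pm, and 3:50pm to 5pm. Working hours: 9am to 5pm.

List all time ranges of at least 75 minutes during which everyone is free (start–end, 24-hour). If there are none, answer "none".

Elena free within 09:00–17:00: 09:00–16:20, 16:25–17:00.
Yusuf free within 09:00–17:00: 09:05–10:30, 11:15–13:25, 14:50–15:50.
Ximena ∩ Elena: 09:00–11:10, 12:15–16:20, 16:25–17:00.
Ximena ∩ Elena ∩ Yusuf: 09:05–10:30, 12:15–13:25, 14:50–15:50.
Windows ≥ 75 min: 09:05–10:30.

09:05–10:30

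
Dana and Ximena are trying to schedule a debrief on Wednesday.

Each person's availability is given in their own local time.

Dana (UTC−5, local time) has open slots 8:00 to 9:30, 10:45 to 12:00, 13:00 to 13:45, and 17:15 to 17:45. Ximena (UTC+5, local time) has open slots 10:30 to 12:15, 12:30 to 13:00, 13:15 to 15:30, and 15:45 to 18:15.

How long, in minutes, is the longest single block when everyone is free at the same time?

Dana → UTC: 13:00–14:30, 15:45–17:00, 18:00–18:45, 22:15–22:45.
Ximena → UTC: 05:30–07:15, 07:30–08:00, 08:15–10:30, 10:45–13:15.
Dana ∩ Ximena: 13:00–13:15.
Single common window of 15 minutes.

15 minutes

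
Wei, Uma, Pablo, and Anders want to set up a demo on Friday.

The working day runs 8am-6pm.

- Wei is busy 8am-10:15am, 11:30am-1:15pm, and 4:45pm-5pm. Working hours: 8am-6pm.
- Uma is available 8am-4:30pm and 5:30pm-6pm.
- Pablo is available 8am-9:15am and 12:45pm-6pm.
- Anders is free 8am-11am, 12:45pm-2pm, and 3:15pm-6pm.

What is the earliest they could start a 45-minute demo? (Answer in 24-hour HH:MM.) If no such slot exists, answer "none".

13:15

Wei free within 08:00–18:00: 10:15–11:30, 13:15–16:45, 17:00–18:00.
Wei ∩ Uma: 10:15–11:30, 13:15–16:30, 17:30–18:00.
Wei ∩ Uma ∩ Pablo: 13:15–16:30, 17:30–18:00.
Wei ∩ Uma ∩ Pablo ∩ Anders: 13:15–14:00, 15:15–16:30, 17:30–18:00.
Windows ≥ 45 min: 13:15–14:00, 15:15–16:30.
Earliest such window starts at 13:15.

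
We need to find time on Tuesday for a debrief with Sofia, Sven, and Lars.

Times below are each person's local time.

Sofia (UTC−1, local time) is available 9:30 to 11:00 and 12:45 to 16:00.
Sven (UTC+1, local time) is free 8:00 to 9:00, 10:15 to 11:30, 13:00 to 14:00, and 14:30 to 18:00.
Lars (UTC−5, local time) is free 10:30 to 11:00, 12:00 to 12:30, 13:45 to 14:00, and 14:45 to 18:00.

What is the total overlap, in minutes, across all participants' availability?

30 minutes

Sofia → UTC: 10:30–12:00, 13:45–17:00.
Sven → UTC: 07:00–08:00, 09:15–10:30, 12:00–13:00, 13:30–17:00.
Lars → UTC: 15:30–16:00, 17:00–17:30, 18:45–19:00, 19:45–23:00.
Sofia ∩ Sven: 13:45–17:00.
Sofia ∩ Sven ∩ Lars: 15:30–16:00.
Total common minutes: 30.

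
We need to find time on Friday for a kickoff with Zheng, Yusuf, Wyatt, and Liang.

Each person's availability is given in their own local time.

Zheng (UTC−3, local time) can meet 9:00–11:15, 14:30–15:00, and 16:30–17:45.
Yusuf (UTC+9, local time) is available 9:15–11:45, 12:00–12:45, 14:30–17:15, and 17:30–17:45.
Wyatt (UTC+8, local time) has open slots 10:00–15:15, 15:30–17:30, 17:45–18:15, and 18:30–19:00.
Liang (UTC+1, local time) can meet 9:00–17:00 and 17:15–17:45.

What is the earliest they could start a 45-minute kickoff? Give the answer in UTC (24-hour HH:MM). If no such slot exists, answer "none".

none

Zheng → UTC: 12:00–14:15, 17:30–18:00, 19:30–20:45.
Yusuf → UTC: 00:15–02:45, 03:00–03:45, 05:30–08:15, 08:30–08:45.
Wyatt → UTC: 02:00–07:15, 07:30–09:30, 09:45–10:15, 10:30–11:00.
Liang → UTC: 08:00–16:00, 16:15–16:45.
Zheng ∩ Yusuf: (none).
Zheng ∩ Yusuf ∩ Wyatt: (none).
Zheng ∩ Yusuf ∩ Wyatt ∩ Liang: (none).
Windows ≥ 45 min: (none).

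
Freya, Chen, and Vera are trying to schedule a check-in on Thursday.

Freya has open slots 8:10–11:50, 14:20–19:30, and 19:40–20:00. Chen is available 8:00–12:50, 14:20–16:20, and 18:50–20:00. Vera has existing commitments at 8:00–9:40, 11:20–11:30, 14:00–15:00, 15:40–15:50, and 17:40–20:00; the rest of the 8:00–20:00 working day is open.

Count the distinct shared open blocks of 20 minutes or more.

4

Vera free within 08:00–20:00: 09:40–11:20, 11:30–14:00, 15:00–15:40, 15:50–17:40.
Freya ∩ Chen: 08:10–11:50, 14:20–16:20, 18:50–19:30, 19:40–20:00.
Freya ∩ Chen ∩ Vera: 09:40–11:20, 11:30–11:50, 15:00–15:40, 15:50–16:20.
Windows ≥ 20 min: 09:40–11:20, 11:30–11:50, 15:00–15:40, 15:50–16:20.
That's 4 windows.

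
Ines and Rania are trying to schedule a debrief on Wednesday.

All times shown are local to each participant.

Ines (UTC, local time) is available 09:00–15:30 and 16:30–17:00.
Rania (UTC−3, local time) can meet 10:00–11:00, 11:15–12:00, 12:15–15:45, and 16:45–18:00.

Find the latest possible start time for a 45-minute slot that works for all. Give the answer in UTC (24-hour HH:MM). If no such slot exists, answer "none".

14:15

Ines → UTC: 09:00–15:30, 16:30–17:00.
Rania → UTC: 13:00–14:00, 14:15–15:00, 15:15–18:45, 19:45–21:00.
Ines ∩ Rania: 13:00–14:00, 14:15–15:00, 15:15–15:30, 16:30–17:00.
Windows ≥ 45 min: 13:00–14:00, 14:15–15:00.
Latest start in the last window 14:15–15:00 is 15:00 − 45 min = 14:15.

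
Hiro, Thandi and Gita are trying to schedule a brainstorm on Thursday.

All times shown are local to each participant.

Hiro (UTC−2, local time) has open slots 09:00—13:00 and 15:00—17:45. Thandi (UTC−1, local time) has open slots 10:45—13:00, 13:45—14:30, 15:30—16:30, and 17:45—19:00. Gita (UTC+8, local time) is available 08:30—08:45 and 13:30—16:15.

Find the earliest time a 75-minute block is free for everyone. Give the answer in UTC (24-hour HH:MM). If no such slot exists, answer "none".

Hiro → UTC: 11:00–15:00, 17:00–19:45.
Thandi → UTC: 11:45–14:00, 14:45–15:30, 16:30–17:30, 18:45–20:00.
Gita → UTC: 00:30–00:45, 05:30–08:15.
Hiro ∩ Thandi: 11:45–14:00, 14:45–15:00, 17:00–17:30, 18:45–19:45.
Hiro ∩ Thandi ∩ Gita: (none).
Windows ≥ 75 min: (none).

none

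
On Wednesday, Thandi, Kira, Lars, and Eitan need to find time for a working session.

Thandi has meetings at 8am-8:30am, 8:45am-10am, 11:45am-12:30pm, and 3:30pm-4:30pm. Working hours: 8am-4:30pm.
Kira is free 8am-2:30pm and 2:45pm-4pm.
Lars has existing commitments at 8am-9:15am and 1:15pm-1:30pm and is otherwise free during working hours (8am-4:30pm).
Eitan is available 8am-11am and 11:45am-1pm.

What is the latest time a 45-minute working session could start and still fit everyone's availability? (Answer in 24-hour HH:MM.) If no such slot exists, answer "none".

Thandi free within 08:00–16:30: 08:30–08:45, 10:00–11:45, 12:30–15:30.
Lars free within 08:00–16:30: 09:15–13:15, 13:30–16:30.
Thandi ∩ Kira: 08:30–08:45, 10:00–11:45, 12:30–14:30, 14:45–15:30.
Thandi ∩ Kira ∩ Lars: 10:00–11:45, 12:30–13:15, 13:30–14:30, 14:45–15:30.
Thandi ∩ Kira ∩ Lars ∩ Eitan: 10:00–11:00, 12:30–13:00.
Windows ≥ 45 min: 10:00–11:00.
Latest start in the last window 10:00–11:00 is 11:00 − 45 min = 10:15.

10:15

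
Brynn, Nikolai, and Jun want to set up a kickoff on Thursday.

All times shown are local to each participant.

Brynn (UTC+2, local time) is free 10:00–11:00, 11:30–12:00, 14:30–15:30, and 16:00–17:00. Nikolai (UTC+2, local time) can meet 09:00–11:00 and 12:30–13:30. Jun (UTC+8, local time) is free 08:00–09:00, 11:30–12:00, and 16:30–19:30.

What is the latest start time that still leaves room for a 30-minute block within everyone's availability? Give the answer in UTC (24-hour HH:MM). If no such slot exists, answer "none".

Brynn → UTC: 08:00–09:00, 09:30–10:00, 12:30–13:30, 14:00–15:00.
Nikolai → UTC: 07:00–09:00, 10:30–11:30.
Jun → UTC: 00:00–01:00, 03:30–04:00, 08:30–11:30.
Brynn ∩ Nikolai: 08:00–09:00.
Brynn ∩ Nikolai ∩ Jun: 08:30–09:00.
Windows ≥ 30 min: 08:30–09:00.
Latest start in the last window 08:30–09:00 is 09:00 − 30 min = 08:30.

08:30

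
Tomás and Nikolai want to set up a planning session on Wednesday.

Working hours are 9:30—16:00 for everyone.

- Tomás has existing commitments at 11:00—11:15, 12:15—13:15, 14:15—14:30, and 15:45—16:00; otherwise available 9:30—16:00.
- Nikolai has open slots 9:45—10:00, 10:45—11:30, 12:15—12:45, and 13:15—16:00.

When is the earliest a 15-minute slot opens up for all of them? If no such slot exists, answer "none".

Tomás free within 09:30–16:00: 09:30–11:00, 11:15–12:15, 13:15–14:15, 14:30–15:45.
Tomás ∩ Nikolai: 09:45–10:00, 10:45–11:00, 11:15–11:30, 13:15–14:15, 14:30–15:45.
Windows ≥ 15 min: 09:45–10:00, 10:45–11:00, 11:15–11:30, 13:15–14:15, 14:30–15:45.
Earliest such window starts at 09:45.

09:45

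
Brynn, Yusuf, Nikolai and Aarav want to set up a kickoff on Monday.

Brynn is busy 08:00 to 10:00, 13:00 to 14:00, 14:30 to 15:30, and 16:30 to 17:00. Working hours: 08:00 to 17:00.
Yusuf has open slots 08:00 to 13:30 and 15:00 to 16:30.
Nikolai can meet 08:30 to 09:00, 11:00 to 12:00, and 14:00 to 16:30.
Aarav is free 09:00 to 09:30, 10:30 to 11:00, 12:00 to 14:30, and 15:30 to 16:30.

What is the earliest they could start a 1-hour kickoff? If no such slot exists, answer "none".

Brynn free within 08:00–17:00: 10:00–13:00, 14:00–14:30, 15:30–16:30.
Brynn ∩ Yusuf: 10:00–13:00, 15:30–16:30.
Brynn ∩ Yusuf ∩ Nikolai: 11:00–12:00, 15:30–16:30.
Brynn ∩ Yusuf ∩ Nikolai ∩ Aarav: 15:30–16:30.
Windows ≥ 60 min: 15:30–16:30.
Earliest such window starts at 15:30.

15:30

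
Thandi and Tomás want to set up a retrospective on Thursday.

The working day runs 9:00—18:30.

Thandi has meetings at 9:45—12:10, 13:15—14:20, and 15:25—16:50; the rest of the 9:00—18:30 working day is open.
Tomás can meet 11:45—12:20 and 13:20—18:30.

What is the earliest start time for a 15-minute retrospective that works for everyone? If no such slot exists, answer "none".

Thandi free within 09:00–18:30: 09:00–09:45, 12:10–13:15, 14:20–15:25, 16:50–18:30.
Thandi ∩ Tomás: 12:10–12:20, 14:20–15:25, 16:50–18:30.
Windows ≥ 15 min: 14:20–15:25, 16:50–18:30.
Earliest such window starts at 14:20.

14:20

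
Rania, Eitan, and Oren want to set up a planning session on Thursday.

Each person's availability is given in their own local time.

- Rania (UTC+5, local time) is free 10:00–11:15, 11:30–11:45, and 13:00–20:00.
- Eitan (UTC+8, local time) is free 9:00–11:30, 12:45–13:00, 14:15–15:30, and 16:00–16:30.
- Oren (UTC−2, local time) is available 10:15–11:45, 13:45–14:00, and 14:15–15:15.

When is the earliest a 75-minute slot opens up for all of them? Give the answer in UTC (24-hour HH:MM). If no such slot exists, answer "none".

none

Rania → UTC: 05:00–06:15, 06:30–06:45, 08:00–15:00.
Eitan → UTC: 01:00–03:30, 04:45–05:00, 06:15–07:30, 08:00–08:30.
Oren → UTC: 12:15–13:45, 15:45–16:00, 16:15–17:15.
Rania ∩ Eitan: 06:30–06:45, 08:00–08:30.
Rania ∩ Eitan ∩ Oren: (none).
Windows ≥ 75 min: (none).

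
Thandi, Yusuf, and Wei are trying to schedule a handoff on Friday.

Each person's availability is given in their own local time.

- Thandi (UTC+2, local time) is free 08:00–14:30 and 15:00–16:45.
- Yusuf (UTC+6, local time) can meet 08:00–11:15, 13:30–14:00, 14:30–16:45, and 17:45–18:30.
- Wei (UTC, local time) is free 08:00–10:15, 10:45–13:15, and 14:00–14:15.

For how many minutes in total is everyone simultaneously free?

150 minutes

Thandi → UTC: 06:00–12:30, 13:00–14:45.
Yusuf → UTC: 02:00–05:15, 07:30–08:00, 08:30–10:45, 11:45–12:30.
Wei → UTC: 08:00–10:15, 10:45–13:15, 14:00–14:15.
Thandi ∩ Yusuf: 07:30–08:00, 08:30–10:45, 11:45–12:30.
Thandi ∩ Yusuf ∩ Wei: 08:30–10:15, 11:45–12:30.
Total common minutes: 105 + 45 = 150.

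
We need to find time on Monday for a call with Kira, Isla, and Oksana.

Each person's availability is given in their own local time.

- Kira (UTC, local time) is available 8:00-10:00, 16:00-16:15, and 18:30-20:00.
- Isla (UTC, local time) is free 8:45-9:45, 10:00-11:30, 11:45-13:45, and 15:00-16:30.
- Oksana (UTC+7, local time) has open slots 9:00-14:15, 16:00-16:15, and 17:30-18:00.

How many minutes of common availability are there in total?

Kira → UTC: 08:00–10:00, 16:00–16:15, 18:30–20:00.
Isla → UTC: 08:45–09:45, 10:00–11:30, 11:45–13:45, 15:00–16:30.
Oksana → UTC: 02:00–07:15, 09:00–09:15, 10:30–11:00.
Kira ∩ Isla: 08:45–09:45, 16:00–16:15.
Kira ∩ Isla ∩ Oksana: 09:00–09:15.
Total common minutes: 15.

15 minutes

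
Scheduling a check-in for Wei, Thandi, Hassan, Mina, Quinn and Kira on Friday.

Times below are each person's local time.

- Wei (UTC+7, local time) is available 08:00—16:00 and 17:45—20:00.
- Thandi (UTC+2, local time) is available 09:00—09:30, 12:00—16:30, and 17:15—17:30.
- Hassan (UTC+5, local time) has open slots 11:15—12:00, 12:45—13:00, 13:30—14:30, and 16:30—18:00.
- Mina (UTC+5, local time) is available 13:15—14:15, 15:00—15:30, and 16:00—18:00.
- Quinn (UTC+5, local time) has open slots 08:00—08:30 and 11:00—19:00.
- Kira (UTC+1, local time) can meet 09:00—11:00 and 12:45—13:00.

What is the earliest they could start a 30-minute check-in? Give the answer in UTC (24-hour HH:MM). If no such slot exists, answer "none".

none

Wei → UTC: 01:00–09:00, 10:45–13:00.
Thandi → UTC: 07:00–07:30, 10:00–14:30, 15:15–15:30.
Hassan → UTC: 06:15–07:00, 07:45–08:00, 08:30–09:30, 11:30–13:00.
Mina → UTC: 08:15–09:15, 10:00–10:30, 11:00–13:00.
Quinn → UTC: 03:00–03:30, 06:00–14:00.
Kira → UTC: 08:00–10:00, 11:45–12:00.
Wei ∩ Thandi: 07:00–07:30, 10:45–13:00.
Wei ∩ Thandi ∩ Hassan: 11:30–13:00.
Wei ∩ Thandi ∩ Hassan ∩ Mina: 11:30–13:00.
Wei ∩ Thandi ∩ Hassan ∩ Mina ∩ Quinn: 11:30–13:00.
Wei ∩ Thandi ∩ Hassan ∩ Mina ∩ Quinn ∩ Kira: 11:45–12:00.
Windows ≥ 30 min: (none).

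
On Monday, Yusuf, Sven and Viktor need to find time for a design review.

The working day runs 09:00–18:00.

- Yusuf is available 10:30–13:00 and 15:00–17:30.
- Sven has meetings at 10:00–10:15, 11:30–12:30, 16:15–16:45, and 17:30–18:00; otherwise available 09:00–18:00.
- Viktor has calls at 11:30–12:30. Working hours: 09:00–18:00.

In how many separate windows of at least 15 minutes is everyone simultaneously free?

Sven free within 09:00–18:00: 09:00–10:00, 10:15–11:30, 12:30–16:15, 16:45–17:30.
Viktor free within 09:00–18:00: 09:00–11:30, 12:30–18:00.
Yusuf ∩ Sven: 10:30–11:30, 12:30–13:00, 15:00–16:15, 16:45–17:30.
Yusuf ∩ Sven ∩ Viktor: 10:30–11:30, 12:30–13:00, 15:00–16:15, 16:45–17:30.
Windows ≥ 15 min: 10:30–11:30, 12:30–13:00, 15:00–16:15, 16:45–17:30.
That's 4 windows.

4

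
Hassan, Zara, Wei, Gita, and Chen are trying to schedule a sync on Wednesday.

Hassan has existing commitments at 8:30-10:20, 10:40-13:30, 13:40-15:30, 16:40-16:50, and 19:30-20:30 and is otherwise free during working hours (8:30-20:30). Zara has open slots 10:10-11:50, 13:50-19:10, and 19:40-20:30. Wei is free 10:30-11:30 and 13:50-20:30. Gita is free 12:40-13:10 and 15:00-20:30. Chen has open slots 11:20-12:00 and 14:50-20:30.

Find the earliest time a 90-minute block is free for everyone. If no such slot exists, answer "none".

16:50

Hassan free within 08:30–20:30: 10:20–10:40, 13:30–13:40, 15:30–16:40, 16:50–19:30.
Hassan ∩ Zara: 10:20–10:40, 15:30–16:40, 16:50–19:10.
Hassan ∩ Zara ∩ Wei: 10:30–10:40, 15:30–16:40, 16:50–19:10.
Hassan ∩ Zara ∩ Wei ∩ Gita: 15:30–16:40, 16:50–19:10.
Hassan ∩ Zara ∩ Wei ∩ Gita ∩ Chen: 15:30–16:40, 16:50–19:10.
Windows ≥ 90 min: 16:50–19:10.
Earliest such window starts at 16:50.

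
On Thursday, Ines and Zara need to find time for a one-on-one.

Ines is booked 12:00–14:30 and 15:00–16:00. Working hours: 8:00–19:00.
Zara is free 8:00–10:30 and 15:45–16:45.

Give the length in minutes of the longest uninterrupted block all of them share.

150 minutes

Ines free within 08:00–19:00: 08:00–12:00, 14:30–15:00, 16:00–19:00.
Ines ∩ Zara: 08:00–10:30, 16:00–16:45.
Common window lengths: 150, 45 min; longest is 150.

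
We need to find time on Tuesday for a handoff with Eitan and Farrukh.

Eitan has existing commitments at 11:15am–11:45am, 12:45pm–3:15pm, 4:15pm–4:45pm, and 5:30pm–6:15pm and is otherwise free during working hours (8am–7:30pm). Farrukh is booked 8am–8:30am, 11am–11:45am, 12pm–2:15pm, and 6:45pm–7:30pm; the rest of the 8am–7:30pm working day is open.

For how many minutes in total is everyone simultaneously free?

300 minutes

Eitan free within 08:00–19:30: 08:00–11:15, 11:45–12:45, 15:15–16:15, 16:45–17:30, 18:15–19:30.
Farrukh free within 08:00–19:30: 08:30–11:00, 11:45–12:00, 14:15–18:45.
Eitan ∩ Farrukh: 08:30–11:00, 11:45–12:00, 15:15–16:15, 16:45–17:30, 18:15–18:45.
Total common minutes: 150 + 15 + 60 + 45 + 30 = 300.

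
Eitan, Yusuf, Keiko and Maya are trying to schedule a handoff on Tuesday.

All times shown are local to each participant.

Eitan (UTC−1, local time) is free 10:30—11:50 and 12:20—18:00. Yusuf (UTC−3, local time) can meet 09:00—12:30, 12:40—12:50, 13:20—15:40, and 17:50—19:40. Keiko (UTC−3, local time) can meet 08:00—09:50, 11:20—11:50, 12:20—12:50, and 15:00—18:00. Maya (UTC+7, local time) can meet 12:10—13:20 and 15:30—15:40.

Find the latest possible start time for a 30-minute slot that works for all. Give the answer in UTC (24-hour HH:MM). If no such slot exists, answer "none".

none

Eitan → UTC: 11:30–12:50, 13:20–19:00.
Yusuf → UTC: 12:00–15:30, 15:40–15:50, 16:20–18:40, 20:50–22:40.
Keiko → UTC: 11:00–12:50, 14:20–14:50, 15:20–15:50, 18:00–21:00.
Maya → UTC: 05:10–06:20, 08:30–08:40.
Eitan ∩ Yusuf: 12:00–12:50, 13:20–15:30, 15:40–15:50, 16:20–18:40.
Eitan ∩ Yusuf ∩ Keiko: 12:00–12:50, 14:20–14:50, 15:20–15:30, 15:40–15:50, 18:00–18:40.
Eitan ∩ Yusuf ∩ Keiko ∩ Maya: (none).
Windows ≥ 30 min: (none).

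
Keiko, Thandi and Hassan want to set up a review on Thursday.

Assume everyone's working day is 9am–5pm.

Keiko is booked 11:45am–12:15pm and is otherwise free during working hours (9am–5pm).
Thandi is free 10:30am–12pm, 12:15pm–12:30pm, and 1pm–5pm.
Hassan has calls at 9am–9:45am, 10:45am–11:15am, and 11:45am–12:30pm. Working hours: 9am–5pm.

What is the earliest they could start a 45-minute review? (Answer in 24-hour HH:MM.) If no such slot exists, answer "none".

Keiko free within 09:00–17:00: 09:00–11:45, 12:15–17:00.
Hassan free within 09:00–17:00: 09:45–10:45, 11:15–11:45, 12:30–17:00.
Keiko ∩ Thandi: 10:30–11:45, 12:15–12:30, 13:00–17:00.
Keiko ∩ Thandi ∩ Hassan: 10:30–10:45, 11:15–11:45, 13:00–17:00.
Windows ≥ 45 min: 13:00–17:00.
Earliest such window starts at 13:00.

13:00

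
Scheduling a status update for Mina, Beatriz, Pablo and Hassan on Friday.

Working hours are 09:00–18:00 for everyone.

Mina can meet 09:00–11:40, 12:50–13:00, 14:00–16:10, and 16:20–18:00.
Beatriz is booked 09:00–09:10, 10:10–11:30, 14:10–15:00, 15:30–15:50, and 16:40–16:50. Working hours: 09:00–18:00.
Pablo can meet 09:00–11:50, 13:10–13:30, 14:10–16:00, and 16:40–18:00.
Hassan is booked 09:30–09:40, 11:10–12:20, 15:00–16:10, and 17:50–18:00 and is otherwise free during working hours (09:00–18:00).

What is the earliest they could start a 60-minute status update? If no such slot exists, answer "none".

16:50

Beatriz free within 09:00–18:00: 09:10–10:10, 11:30–14:10, 15:00–15:30, 15:50–16:40, 16:50–18:00.
Hassan free within 09:00–18:00: 09:00–09:30, 09:40–11:10, 12:20–15:00, 16:10–17:50.
Mina ∩ Beatriz: 09:10–10:10, 11:30–11:40, 12:50–13:00, 14:00–14:10, 15:00–15:30, 15:50–16:10, 16:20–16:40, 16:50–18:00.
Mina ∩ Beatriz ∩ Pablo: 09:10–10:10, 11:30–11:40, 15:00–15:30, 15:50–16:00, 16:50–18:00.
Mina ∩ Beatriz ∩ Pablo ∩ Hassan: 09:10–09:30, 09:40–10:10, 16:50–17:50.
Windows ≥ 60 min: 16:50–17:50.
Earliest such window starts at 16:50.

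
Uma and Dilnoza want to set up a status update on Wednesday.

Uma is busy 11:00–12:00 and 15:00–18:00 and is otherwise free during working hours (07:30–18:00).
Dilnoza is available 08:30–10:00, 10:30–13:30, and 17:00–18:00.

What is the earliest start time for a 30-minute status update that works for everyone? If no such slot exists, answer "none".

08:30

Uma free within 07:30–18:00: 07:30–11:00, 12:00–15:00.
Uma ∩ Dilnoza: 08:30–10:00, 10:30–11:00, 12:00–13:30.
Windows ≥ 30 min: 08:30–10:00, 10:30–11:00, 12:00–13:30.
Earliest such window starts at 08:30.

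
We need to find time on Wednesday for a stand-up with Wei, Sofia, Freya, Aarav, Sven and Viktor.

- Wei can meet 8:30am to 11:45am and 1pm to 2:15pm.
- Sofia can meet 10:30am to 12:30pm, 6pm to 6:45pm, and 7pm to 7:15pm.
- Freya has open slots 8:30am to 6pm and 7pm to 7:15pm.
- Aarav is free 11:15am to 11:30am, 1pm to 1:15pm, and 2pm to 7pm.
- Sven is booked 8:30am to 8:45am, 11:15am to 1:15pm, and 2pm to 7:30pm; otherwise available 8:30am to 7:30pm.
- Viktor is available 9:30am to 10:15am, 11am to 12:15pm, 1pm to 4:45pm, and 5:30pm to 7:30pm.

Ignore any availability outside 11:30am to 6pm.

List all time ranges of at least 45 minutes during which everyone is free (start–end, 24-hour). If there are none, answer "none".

Sven free within 08:30–19:30: 08:45–11:15, 13:15–14:00.
Wei ∩ Sofia: 10:30–11:45.
Wei ∩ Sofia ∩ Freya: 10:30–11:45.
Wei ∩ Sofia ∩ Freya ∩ Aarav: 11:15–11:30.
Wei ∩ Sofia ∩ Freya ∩ Aarav ∩ Sven: (none).
Wei ∩ Sofia ∩ Freya ∩ Aarav ∩ Sven ∩ Viktor: (none).
Restricted to 11:30–18:00: (none).
Windows ≥ 45 min: (none).

none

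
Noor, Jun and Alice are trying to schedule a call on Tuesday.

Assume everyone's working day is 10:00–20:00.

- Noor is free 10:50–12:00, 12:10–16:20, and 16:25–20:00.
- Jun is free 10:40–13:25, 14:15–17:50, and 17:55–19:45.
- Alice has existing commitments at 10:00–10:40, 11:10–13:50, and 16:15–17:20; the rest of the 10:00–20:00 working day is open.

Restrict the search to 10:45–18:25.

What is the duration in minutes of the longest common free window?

120 minutes

Alice free within 10:00–20:00: 10:40–11:10, 13:50–16:15, 17:20–20:00.
Noor ∩ Jun: 10:50–12:00, 12:10–13:25, 14:15–16:20, 16:25–17:50, 17:55–19:45.
Noor ∩ Jun ∩ Alice: 10:50–11:10, 14:15–16:15, 17:20–17:50, 17:55–19:45.
Restricted to 10:45–18:25: 10:50–11:10, 14:15–16:15, 17:20–17:50, 17:55–18:25.
Common window lengths: 20, 120, 30, 30 min; longest is 120.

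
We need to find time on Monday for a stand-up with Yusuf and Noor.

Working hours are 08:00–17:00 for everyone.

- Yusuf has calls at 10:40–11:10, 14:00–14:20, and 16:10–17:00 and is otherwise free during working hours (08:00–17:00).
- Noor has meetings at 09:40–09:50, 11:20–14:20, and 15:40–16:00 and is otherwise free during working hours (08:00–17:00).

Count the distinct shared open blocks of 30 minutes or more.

Yusuf free within 08:00–17:00: 08:00–10:40, 11:10–14:00, 14:20–16:10.
Noor free within 08:00–17:00: 08:00–09:40, 09:50–11:20, 14:20–15:40, 16:00–17:00.
Yusuf ∩ Noor: 08:00–09:40, 09:50–10:40, 11:10–11:20, 14:20–15:40, 16:00–16:10.
Windows ≥ 30 min: 08:00–09:40, 09:50–10:40, 14:20–15:40.
That's 3 windows.

3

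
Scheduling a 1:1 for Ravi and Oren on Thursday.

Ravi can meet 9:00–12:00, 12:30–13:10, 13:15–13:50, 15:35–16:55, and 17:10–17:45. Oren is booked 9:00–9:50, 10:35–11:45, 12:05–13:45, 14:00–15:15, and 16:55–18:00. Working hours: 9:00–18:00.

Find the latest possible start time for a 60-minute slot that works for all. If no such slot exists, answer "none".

15:55

Oren free within 09:00–18:00: 09:50–10:35, 11:45–12:05, 13:45–14:00, 15:15–16:55.
Ravi ∩ Oren: 09:50–10:35, 11:45–12:00, 13:45–13:50, 15:35–16:55.
Windows ≥ 60 min: 15:35–16:55.
Latest start in the last window 15:35–16:55 is 16:55 − 60 min = 15:55.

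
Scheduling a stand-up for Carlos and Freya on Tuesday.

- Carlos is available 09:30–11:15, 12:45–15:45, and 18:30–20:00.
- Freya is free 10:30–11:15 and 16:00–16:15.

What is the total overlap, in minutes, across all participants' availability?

45 minutes

Carlos ∩ Freya: 10:30–11:15.
Total common minutes: 45.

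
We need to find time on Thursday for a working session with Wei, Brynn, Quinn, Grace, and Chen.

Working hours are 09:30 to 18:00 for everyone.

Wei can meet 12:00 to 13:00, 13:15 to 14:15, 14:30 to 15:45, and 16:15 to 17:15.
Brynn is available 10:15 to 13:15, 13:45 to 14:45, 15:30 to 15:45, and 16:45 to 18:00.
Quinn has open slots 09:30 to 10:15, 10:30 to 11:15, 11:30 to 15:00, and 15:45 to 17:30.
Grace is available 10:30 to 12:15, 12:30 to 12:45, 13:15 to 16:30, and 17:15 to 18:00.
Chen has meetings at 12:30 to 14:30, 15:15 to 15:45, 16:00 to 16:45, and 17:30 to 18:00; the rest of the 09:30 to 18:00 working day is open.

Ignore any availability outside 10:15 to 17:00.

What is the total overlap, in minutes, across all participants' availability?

Chen free within 09:30–18:00: 09:30–12:30, 14:30–15:15, 15:45–16:00, 16:45–17:30.
Wei ∩ Brynn: 12:00–13:00, 13:45–14:15, 14:30–14:45, 15:30–15:45, 16:45–17:15.
Wei ∩ Brynn ∩ Quinn: 12:00–13:00, 13:45–14:15, 14:30–14:45, 16:45–17:15.
Wei ∩ Brynn ∩ Quinn ∩ Grace: 12:00–12:15, 12:30–12:45, 13:45–14:15, 14:30–14:45.
Wei ∩ Brynn ∩ Quinn ∩ Grace ∩ Chen: 12:00–12:15, 14:30–14:45.
Restricted to 10:15–17:00: 12:00–12:15, 14:30–14:45.
Total common minutes: 15 + 15 = 30.

30 minutes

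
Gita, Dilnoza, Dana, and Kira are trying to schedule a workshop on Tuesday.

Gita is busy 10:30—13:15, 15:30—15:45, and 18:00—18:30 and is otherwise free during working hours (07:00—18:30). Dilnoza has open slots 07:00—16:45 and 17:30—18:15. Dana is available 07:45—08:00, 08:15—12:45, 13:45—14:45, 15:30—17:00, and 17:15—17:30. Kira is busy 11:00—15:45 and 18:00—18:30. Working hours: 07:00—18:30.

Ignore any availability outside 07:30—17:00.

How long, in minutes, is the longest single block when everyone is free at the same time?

Gita free within 07:00–18:30: 07:00–10:30, 13:15–15:30, 15:45–18:00.
Kira free within 07:00–18:30: 07:00–11:00, 15:45–18:00.
Gita ∩ Dilnoza: 07:00–10:30, 13:15–15:30, 15:45–16:45, 17:30–18:00.
Gita ∩ Dilnoza ∩ Dana: 07:45–08:00, 08:15–10:30, 13:45–14:45, 15:45–16:45.
Gita ∩ Dilnoza ∩ Dana ∩ Kira: 07:45–08:00, 08:15–10:30, 15:45–16:45.
Restricted to 07:30–17:00: 07:45–08:00, 08:15–10:30, 15:45–16:45.
Common window lengths: 15, 135, 60 min; longest is 135.

135 minutes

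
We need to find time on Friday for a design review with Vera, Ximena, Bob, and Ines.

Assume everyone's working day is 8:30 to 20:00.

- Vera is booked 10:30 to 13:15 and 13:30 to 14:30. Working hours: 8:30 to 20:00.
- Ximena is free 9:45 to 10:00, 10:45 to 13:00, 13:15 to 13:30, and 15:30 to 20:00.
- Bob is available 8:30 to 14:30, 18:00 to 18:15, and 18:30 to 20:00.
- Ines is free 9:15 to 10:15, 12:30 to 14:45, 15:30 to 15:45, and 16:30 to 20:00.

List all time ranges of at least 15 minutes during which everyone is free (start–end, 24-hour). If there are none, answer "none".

09:45–10:00, 13:15–13:30, 18:00–18:15, 18:30–20:00

Vera free within 08:30–20:00: 08:30–10:30, 13:15–13:30, 14:30–20:00.
Vera ∩ Ximena: 09:45–10:00, 13:15–13:30, 15:30–20:00.
Vera ∩ Ximena ∩ Bob: 09:45–10:00, 13:15–13:30, 18:00–18:15, 18:30–20:00.
Vera ∩ Ximena ∩ Bob ∩ Ines: 09:45–10:00, 13:15–13:30, 18:00–18:15, 18:30–20:00.
Windows ≥ 15 min: 09:45–10:00, 13:15–13:30, 18:00–18:15, 18:30–20:00.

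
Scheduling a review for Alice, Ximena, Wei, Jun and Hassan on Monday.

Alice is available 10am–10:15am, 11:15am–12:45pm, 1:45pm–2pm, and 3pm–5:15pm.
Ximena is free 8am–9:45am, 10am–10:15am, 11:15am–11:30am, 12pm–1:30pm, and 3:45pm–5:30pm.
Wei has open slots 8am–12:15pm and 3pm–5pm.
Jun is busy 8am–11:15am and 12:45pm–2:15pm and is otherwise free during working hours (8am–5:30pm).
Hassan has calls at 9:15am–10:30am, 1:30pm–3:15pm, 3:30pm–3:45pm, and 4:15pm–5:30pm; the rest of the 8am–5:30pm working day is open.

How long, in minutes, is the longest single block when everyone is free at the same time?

Jun free within 08:00–17:30: 11:15–12:45, 14:15–17:30.
Hassan free within 08:00–17:30: 08:00–09:15, 10:30–13:30, 15:15–15:30, 15:45–16:15.
Alice ∩ Ximena: 10:00–10:15, 11:15–11:30, 12:00–12:45, 15:45–17:15.
Alice ∩ Ximena ∩ Wei: 10:00–10:15, 11:15–11:30, 12:00–12:15, 15:45–17:00.
Alice ∩ Ximena ∩ Wei ∩ Jun: 11:15–11:30, 12:00–12:15, 15:45–17:00.
Alice ∩ Ximena ∩ Wei ∩ Jun ∩ Hassan: 11:15–11:30, 12:00–12:15, 15:45–16:15.
Common window lengths: 15, 15, 30 min; longest is 30.

30 minutes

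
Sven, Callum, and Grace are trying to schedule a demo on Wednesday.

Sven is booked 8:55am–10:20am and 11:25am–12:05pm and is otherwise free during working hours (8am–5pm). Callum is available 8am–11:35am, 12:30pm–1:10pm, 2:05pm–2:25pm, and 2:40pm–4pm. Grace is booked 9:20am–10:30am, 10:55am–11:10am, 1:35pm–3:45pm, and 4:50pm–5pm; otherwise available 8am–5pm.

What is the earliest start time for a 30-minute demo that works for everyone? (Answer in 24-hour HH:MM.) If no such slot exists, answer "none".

08:00

Sven free within 08:00–17:00: 08:00–08:55, 10:20–11:25, 12:05–17:00.
Grace free within 08:00–17:00: 08:00–09:20, 10:30–10:55, 11:10–13:35, 15:45–16:50.
Sven ∩ Callum: 08:00–08:55, 10:20–11:25, 12:30–13:10, 14:05–14:25, 14:40–16:00.
Sven ∩ Callum ∩ Grace: 08:00–08:55, 10:30–10:55, 11:10–11:25, 12:30–13:10, 15:45–16:00.
Windows ≥ 30 min: 08:00–08:55, 12:30–13:10.
Earliest such window starts at 08:00.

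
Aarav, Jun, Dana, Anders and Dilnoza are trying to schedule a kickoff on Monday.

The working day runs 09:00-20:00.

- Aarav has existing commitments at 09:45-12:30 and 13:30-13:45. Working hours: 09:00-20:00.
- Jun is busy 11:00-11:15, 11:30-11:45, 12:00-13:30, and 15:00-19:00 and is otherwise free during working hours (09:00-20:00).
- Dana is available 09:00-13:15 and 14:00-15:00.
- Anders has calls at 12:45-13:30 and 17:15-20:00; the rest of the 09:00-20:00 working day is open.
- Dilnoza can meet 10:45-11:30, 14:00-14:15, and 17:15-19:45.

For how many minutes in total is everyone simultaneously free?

15 minutes

Aarav free within 09:00–20:00: 09:00–09:45, 12:30–13:30, 13:45–20:00.
Jun free within 09:00–20:00: 09:00–11:00, 11:15–11:30, 11:45–12:00, 13:30–15:00, 19:00–20:00.
Anders free within 09:00–20:00: 09:00–12:45, 13:30–17:15.
Aarav ∩ Jun: 09:00–09:45, 13:45–15:00, 19:00–20:00.
Aarav ∩ Jun ∩ Dana: 09:00–09:45, 14:00–15:00.
Aarav ∩ Jun ∩ Dana ∩ Anders: 09:00–09:45, 14:00–15:00.
Aarav ∩ Jun ∩ Dana ∩ Anders ∩ Dilnoza: 14:00–14:15.
Total common minutes: 15.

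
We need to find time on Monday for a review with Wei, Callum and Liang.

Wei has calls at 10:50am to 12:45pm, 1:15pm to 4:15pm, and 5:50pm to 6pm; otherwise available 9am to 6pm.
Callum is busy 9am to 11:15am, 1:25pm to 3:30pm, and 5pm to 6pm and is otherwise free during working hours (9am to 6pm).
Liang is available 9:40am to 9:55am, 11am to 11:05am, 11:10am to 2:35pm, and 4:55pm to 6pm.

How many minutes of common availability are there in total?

Wei free within 09:00–18:00: 09:00–10:50, 12:45–13:15, 16:15–17:50.
Callum free within 09:00–18:00: 11:15–13:25, 15:30–17:00.
Wei ∩ Callum: 12:45–13:15, 16:15–17:00.
Wei ∩ Callum ∩ Liang: 12:45–13:15, 16:55–17:00.
Total common minutes: 30 + 5 = 35.

35 minutes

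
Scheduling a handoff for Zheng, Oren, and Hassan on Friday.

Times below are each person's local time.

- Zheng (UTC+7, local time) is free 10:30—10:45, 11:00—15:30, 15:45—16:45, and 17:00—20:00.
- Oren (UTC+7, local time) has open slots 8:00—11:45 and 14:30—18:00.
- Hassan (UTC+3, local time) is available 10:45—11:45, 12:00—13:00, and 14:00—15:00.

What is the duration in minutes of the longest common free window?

45 minutes

Zheng → UTC: 03:30–03:45, 04:00–08:30, 08:45–09:45, 10:00–13:00.
Oren → UTC: 01:00–04:45, 07:30–11:00.
Hassan → UTC: 07:45–08:45, 09:00–10:00, 11:00–12:00.
Zheng ∩ Oren: 03:30–03:45, 04:00–04:45, 07:30–08:30, 08:45–09:45, 10:00–11:00.
Zheng ∩ Oren ∩ Hassan: 07:45–08:30, 09:00–09:45.
Common window lengths: 45, 45 min; longest is 45.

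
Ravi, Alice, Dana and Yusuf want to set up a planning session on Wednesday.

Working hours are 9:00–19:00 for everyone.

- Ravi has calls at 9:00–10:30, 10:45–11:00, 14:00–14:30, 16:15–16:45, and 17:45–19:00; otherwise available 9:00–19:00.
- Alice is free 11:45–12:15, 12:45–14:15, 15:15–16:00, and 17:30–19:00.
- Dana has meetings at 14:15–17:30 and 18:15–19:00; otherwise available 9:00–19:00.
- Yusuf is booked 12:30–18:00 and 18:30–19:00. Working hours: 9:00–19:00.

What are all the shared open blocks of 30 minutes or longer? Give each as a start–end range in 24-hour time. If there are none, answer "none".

11:45–12:15

Ravi free within 09:00–19:00: 10:30–10:45, 11:00–14:00, 14:30–16:15, 16:45–17:45.
Dana free within 09:00–19:00: 09:00–14:15, 17:30–18:15.
Yusuf free within 09:00–19:00: 09:00–12:30, 18:00–18:30.
Ravi ∩ Alice: 11:45–12:15, 12:45–14:00, 15:15–16:00, 17:30–17:45.
Ravi ∩ Alice ∩ Dana: 11:45–12:15, 12:45–14:00, 17:30–17:45.
Ravi ∩ Alice ∩ Dana ∩ Yusuf: 11:45–12:15.
Windows ≥ 30 min: 11:45–12:15.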